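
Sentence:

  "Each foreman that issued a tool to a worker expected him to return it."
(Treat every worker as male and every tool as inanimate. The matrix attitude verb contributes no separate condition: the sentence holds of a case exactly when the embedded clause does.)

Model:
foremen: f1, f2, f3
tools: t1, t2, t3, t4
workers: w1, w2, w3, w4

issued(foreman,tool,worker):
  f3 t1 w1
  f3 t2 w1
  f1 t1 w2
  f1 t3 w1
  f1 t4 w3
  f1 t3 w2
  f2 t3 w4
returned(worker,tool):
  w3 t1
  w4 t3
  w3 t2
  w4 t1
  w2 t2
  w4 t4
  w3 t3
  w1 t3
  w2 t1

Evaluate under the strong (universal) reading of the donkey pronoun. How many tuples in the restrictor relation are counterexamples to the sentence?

4

"him" takes "a worker" as antecedent and "it" takes "a tool"; both are donkey pronouns co-varying with the restrictor.
Strong reading: for every (f,t,w) with issued(f,t,w), returned(w,t).
Restrictor triples: (f1,t1,w2)→returned(w2,t1) ✓  (f1,t3,w1)→returned(w1,t3) ✓  (f1,t3,w2)→returned(w2,t3) ✗  (f1,t4,w3)→returned(w3,t4) ✗  (f2,t3,w4)→returned(w4,t3) ✓  (f3,t1,w1)→returned(w1,t1) ✗  (f3,t2,w1)→returned(w1,t2) ✗
Counterexamples (restrictor triples failing the scope): 4.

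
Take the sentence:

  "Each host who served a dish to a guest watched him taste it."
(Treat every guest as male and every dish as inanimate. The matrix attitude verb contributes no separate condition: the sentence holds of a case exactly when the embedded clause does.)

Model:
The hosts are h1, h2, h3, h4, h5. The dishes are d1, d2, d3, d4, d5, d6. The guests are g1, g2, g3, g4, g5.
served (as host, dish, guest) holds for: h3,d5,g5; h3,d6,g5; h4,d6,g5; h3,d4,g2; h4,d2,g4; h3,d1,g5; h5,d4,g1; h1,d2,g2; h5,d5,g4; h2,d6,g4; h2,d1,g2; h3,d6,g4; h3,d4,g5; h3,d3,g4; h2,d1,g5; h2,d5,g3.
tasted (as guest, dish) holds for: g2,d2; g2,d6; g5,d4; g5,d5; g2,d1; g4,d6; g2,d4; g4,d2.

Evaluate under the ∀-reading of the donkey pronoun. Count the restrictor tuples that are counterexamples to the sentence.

8

"him" takes "a guest" as antecedent and "it" takes "a dish"; both are donkey pronouns co-varying with the restrictor.
Strong reading: for every (h,d,g) with served(h,d,g), tasted(g,d).
Restrictor triples: (h1,d2,g2)→tasted(g2,d2) ✓  (h2,d1,g2)→tasted(g2,d1) ✓  (h2,d1,g5)→tasted(g5,d1) ✗  (h2,d5,g3)→tasted(g3,d5) ✗  (h2,d6,g4)→tasted(g4,d6) ✓  (h3,d1,g5)→tasted(g5,d1) ✗  (h3,d3,g4)→tasted(g4,d3) ✗  (h3,d4,g2)→tasted(g2,d4) ✓  (h3,d4,g5)→tasted(g5,d4) ✓  (h3,d5,g5)→tasted(g5,d5) ✓  (h3,d6,g4)→tasted(g4,d6) ✓  (h3,d6,g5)→tasted(g5,d6) ✗  (h4,d2,g4)→tasted(g4,d2) ✓  (h4,d6,g5)→tasted(g5,d6) ✗  (h5,d4,g1)→tasted(g1,d4) ✗  (h5,d5,g4)→tasted(g4,d5) ✗
Counterexamples (restrictor triples failing the scope): 8.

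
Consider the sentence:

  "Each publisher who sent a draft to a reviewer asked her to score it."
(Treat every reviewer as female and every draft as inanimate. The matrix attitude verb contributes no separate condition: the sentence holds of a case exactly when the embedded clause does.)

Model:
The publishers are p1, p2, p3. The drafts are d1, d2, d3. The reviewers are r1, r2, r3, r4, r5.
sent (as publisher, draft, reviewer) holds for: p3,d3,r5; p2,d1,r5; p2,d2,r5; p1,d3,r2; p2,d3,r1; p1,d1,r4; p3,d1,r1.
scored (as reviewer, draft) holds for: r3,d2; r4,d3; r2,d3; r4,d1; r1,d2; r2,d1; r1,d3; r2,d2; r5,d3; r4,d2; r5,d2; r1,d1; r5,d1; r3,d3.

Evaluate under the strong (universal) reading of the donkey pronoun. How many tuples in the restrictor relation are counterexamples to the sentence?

0

"her" takes "a reviewer" as antecedent and "it" takes "a draft"; both are donkey pronouns co-varying with the restrictor.
Strong reading: for every (p,d,r) with sent(p,d,r), scored(r,d).
Restrictor triples: (p1,d1,r4)→scored(r4,d1) ✓  (p1,d3,r2)→scored(r2,d3) ✓  (p2,d1,r5)→scored(r5,d1) ✓  (p2,d2,r5)→scored(r5,d2) ✓  (p2,d3,r1)→scored(r1,d3) ✓  (p3,d1,r1)→scored(r1,d1) ✓  (p3,d3,r5)→scored(r5,d3) ✓
Counterexamples (restrictor triples failing the scope): 0.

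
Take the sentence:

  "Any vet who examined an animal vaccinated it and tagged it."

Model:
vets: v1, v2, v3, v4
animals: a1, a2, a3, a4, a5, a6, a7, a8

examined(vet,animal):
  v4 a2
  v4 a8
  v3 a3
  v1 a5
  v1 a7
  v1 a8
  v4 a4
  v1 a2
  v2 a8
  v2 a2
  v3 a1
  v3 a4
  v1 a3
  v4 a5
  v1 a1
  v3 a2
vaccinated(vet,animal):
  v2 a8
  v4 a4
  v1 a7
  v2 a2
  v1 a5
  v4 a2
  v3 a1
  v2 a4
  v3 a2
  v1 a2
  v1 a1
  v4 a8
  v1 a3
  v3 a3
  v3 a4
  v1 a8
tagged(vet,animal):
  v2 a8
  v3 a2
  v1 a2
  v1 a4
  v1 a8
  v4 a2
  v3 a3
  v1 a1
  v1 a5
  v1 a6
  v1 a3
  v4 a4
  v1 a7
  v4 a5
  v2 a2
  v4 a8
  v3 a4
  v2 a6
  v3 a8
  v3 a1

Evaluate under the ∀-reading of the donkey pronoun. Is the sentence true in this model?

"it" takes "an animal" as antecedent — a donkey pronoun bound across the clause boundary.
Strong reading: for every (v,a) with examined(v,a), vaccinated(v,a) ∧ tagged(v,a).
Restrictor pairs: (v1,a1) ✓  (v1,a2) ✓  (v1,a3) ✓  (v1,a5) ✓  (v1,a7) ✓  (v1,a8) ✓  (v2,a2) ✓  (v2,a8) ✓  (v3,a1) ✓  (v3,a2) ✓  (v3,a3) ✓  (v3,a4) ✓  (v4,a2) ✓  (v4,a4) ✓  (v4,a5) ✗  (v4,a8) ✓
Counterexample: (v4,a5) is in examined but fails the scope.

False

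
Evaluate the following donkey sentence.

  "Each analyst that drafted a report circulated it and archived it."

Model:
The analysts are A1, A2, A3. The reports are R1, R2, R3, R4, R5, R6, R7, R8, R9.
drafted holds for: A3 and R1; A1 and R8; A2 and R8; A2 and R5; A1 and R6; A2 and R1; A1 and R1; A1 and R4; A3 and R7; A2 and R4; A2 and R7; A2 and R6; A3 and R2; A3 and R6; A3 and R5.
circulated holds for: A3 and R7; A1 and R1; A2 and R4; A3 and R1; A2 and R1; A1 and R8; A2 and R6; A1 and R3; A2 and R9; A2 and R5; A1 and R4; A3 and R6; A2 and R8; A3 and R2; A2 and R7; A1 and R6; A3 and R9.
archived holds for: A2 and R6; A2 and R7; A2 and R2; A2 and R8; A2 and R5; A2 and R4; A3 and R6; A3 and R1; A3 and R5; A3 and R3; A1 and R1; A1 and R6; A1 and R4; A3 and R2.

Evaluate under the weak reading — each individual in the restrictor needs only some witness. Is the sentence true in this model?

"it" takes "a report" as antecedent — a donkey pronoun bound across the clause boundary.
Weak reading: every analyst a with some drafted-report has at least one drafted-report r such that circulated(a,r) ∧ archived(a,r).
Per analyst: A1:✓  A2:✓  A3:✓
Every analyst in the restrictor has a witness.

True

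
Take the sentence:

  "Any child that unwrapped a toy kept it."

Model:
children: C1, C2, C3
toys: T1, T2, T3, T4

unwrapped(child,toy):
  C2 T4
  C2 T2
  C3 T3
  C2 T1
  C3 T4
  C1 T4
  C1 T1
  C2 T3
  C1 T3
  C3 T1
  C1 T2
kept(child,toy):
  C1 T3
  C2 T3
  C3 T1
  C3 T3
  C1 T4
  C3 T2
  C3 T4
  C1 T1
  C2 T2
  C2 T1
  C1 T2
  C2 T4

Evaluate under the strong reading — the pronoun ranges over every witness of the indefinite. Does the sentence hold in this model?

"it" takes "a toy" as antecedent — a donkey pronoun bound across the clause boundary.
Strong reading: for every (c,t) with unwrapped(c,t), kept(c,t).
Restrictor pairs: (C1,T1) ✓  (C1,T2) ✓  (C1,T3) ✓  (C1,T4) ✓  (C2,T1) ✓  (C2,T2) ✓  (C2,T3) ✓  (C2,T4) ✓  (C3,T1) ✓  (C3,T3) ✓  (C3,T4) ✓
Every restrictor pair satisfies the scope.

True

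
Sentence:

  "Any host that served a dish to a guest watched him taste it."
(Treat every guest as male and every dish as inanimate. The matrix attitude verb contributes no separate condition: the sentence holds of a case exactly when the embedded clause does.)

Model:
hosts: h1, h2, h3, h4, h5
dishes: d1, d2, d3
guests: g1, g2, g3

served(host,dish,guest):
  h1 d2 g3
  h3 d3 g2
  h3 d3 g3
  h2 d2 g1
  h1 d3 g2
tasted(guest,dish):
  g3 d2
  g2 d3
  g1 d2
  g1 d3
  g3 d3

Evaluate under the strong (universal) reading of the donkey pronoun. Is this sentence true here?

True

"him" takes "a guest" as antecedent and "it" takes "a dish"; both are donkey pronouns co-varying with the restrictor.
Strong reading: for every (h,d,g) with served(h,d,g), tasted(g,d).
Restrictor triples: (h1,d2,g3)→tasted(g3,d2) ✓  (h1,d3,g2)→tasted(g2,d3) ✓  (h2,d2,g1)→tasted(g1,d2) ✓  (h3,d3,g2)→tasted(g2,d3) ✓  (h3,d3,g3)→tasted(g3,d3) ✓
Every restrictor triple satisfies the scope.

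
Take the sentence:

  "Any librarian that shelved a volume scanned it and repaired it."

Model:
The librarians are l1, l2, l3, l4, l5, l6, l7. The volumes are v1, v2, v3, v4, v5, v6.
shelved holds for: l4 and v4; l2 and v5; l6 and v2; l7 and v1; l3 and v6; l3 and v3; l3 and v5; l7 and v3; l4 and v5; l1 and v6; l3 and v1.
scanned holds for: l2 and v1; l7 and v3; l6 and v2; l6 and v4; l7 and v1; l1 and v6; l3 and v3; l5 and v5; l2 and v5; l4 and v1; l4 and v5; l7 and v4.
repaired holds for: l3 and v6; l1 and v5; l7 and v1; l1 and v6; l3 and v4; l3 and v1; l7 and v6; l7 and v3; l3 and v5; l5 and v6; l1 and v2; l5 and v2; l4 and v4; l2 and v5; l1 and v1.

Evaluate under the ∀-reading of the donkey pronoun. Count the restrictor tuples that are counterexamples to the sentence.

7

"it" takes "a volume" as antecedent — a donkey pronoun bound across the clause boundary.
Strong reading: for every (l,v) with shelved(l,v), scanned(l,v) ∧ repaired(l,v).
Restrictor pairs: (l1,v6) ✓  (l2,v5) ✓  (l3,v1) ✗  (l3,v3) ✗  (l3,v5) ✗  (l3,v6) ✗  (l4,v4) ✗  (l4,v5) ✗  (l6,v2) ✗  (l7,v1) ✓  (l7,v3) ✓
Counterexamples (restrictor pairs failing the scope): 7.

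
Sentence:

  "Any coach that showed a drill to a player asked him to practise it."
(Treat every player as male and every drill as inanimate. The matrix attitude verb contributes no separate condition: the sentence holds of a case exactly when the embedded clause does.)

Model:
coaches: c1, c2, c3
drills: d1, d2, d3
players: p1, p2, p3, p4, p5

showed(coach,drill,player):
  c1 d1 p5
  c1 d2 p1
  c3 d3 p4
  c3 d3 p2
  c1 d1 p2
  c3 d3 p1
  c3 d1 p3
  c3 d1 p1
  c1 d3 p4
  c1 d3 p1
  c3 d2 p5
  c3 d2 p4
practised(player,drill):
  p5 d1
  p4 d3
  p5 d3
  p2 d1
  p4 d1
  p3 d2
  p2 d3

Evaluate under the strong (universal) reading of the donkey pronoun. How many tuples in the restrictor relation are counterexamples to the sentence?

"him" takes "a player" as antecedent and "it" takes "a drill"; both are donkey pronouns co-varying with the restrictor.
Strong reading: for every (c,d,p) with showed(c,d,p), practised(p,d).
Restrictor triples: (c1,d1,p2)→practised(p2,d1) ✓  (c1,d1,p5)→practised(p5,d1) ✓  (c1,d2,p1)→practised(p1,d2) ✗  (c1,d3,p1)→practised(p1,d3) ✗  (c1,d3,p4)→practised(p4,d3) ✓  (c3,d1,p1)→practised(p1,d1) ✗  (c3,d1,p3)→practised(p3,d1) ✗  (c3,d2,p4)→practised(p4,d2) ✗  (c3,d2,p5)→practised(p5,d2) ✗  (c3,d3,p1)→practised(p1,d3) ✗  (c3,d3,p2)→practised(p2,d3) ✓  (c3,d3,p4)→practised(p4,d3) ✓
Counterexamples (restrictor triples failing the scope): 7.

7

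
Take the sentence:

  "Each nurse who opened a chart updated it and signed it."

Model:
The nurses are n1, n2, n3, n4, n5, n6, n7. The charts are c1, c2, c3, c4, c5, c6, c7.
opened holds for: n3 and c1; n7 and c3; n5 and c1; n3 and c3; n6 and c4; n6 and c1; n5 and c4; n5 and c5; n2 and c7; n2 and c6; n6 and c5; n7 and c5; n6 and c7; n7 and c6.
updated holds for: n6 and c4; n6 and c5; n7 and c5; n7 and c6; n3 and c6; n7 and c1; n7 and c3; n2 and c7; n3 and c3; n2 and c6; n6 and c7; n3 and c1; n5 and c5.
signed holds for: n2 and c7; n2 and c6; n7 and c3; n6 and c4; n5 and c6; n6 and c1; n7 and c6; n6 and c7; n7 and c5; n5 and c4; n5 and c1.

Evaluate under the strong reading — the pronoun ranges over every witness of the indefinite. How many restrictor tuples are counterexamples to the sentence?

7

"it" takes "a chart" as antecedent — a donkey pronoun bound across the clause boundary.
Strong reading: for every (n,c) with opened(n,c), updated(n,c) ∧ signed(n,c).
Restrictor pairs: (n2,c6) ✓  (n2,c7) ✓  (n3,c1) ✗  (n3,c3) ✗  (n5,c1) ✗  (n5,c4) ✗  (n5,c5) ✗  (n6,c1) ✗  (n6,c4) ✓  (n6,c5) ✗  (n6,c7) ✓  (n7,c3) ✓  (n7,c5) ✓  (n7,c6) ✓
Counterexamples (restrictor pairs failing the scope): 7.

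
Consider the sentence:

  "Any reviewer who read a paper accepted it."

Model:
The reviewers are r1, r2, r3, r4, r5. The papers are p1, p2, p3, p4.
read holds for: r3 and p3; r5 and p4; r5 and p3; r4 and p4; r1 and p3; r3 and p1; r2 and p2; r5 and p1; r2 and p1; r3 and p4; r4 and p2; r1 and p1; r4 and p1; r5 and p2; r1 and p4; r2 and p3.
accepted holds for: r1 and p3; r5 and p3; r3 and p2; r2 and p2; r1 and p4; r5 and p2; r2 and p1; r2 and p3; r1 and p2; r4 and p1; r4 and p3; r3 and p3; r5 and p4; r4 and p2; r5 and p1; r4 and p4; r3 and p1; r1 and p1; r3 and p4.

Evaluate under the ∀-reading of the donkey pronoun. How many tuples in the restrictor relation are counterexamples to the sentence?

"it" takes "a paper" as antecedent — a donkey pronoun bound across the clause boundary.
Strong reading: for every (r,p) with read(r,p), accepted(r,p).
Restrictor pairs: (r1,p1) ✓  (r1,p3) ✓  (r1,p4) ✓  (r2,p1) ✓  (r2,p2) ✓  (r2,p3) ✓  (r3,p1) ✓  (r3,p3) ✓  (r3,p4) ✓  (r4,p1) ✓  (r4,p2) ✓  (r4,p4) ✓  (r5,p1) ✓  (r5,p2) ✓  (r5,p3) ✓  (r5,p4) ✓
Counterexamples (restrictor pairs failing the scope): 0.

0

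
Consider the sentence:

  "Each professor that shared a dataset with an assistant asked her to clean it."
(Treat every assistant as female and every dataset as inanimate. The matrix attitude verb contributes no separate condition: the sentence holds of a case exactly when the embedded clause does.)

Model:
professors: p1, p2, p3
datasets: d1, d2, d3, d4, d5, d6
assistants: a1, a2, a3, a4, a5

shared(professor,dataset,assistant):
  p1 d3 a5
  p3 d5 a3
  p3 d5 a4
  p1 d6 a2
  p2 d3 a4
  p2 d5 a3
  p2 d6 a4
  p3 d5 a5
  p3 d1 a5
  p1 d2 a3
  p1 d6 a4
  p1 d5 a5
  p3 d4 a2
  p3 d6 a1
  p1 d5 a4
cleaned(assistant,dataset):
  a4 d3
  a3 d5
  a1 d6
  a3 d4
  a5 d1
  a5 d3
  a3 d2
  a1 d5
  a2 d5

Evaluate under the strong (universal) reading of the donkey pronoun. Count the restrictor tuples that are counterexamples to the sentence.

"her" takes "an assistant" as antecedent and "it" takes "a dataset"; both are donkey pronouns co-varying with the restrictor.
Strong reading: for every (p,d,a) with shared(p,d,a), cleaned(a,d).
Restrictor triples: (p1,d2,a3)→cleaned(a3,d2) ✓  (p1,d3,a5)→cleaned(a5,d3) ✓  (p1,d5,a4)→cleaned(a4,d5) ✗  (p1,d5,a5)→cleaned(a5,d5) ✗  (p1,d6,a2)→cleaned(a2,d6) ✗  (p1,d6,a4)→cleaned(a4,d6) ✗  (p2,d3,a4)→cleaned(a4,d3) ✓  (p2,d5,a3)→cleaned(a3,d5) ✓  (p2,d6,a4)→cleaned(a4,d6) ✗  (p3,d1,a5)→cleaned(a5,d1) ✓  (p3,d4,a2)→cleaned(a2,d4) ✗  (p3,d5,a3)→cleaned(a3,d5) ✓  (p3,d5,a4)→cleaned(a4,d5) ✗  (p3,d5,a5)→cleaned(a5,d5) ✗  (p3,d6,a1)→cleaned(a1,d6) ✓
Counterexamples (restrictor triples failing the scope): 8.

8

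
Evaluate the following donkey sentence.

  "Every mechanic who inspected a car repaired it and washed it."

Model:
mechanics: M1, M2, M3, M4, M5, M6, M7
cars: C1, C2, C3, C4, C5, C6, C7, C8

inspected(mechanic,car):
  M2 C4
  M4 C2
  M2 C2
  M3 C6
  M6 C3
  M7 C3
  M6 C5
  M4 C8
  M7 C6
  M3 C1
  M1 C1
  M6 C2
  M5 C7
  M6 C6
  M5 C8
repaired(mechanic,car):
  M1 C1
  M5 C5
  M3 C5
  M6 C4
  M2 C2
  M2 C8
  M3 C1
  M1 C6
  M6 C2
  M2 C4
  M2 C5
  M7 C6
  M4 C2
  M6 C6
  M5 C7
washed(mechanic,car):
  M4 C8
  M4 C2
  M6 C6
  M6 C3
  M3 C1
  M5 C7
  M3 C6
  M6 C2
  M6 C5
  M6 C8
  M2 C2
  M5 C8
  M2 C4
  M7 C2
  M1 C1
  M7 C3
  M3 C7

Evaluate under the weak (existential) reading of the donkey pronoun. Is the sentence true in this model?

False

"it" takes "a car" as antecedent — a donkey pronoun bound across the clause boundary.
Weak reading: every mechanic m with some inspected-car has at least one inspected-car c such that repaired(m,c) ∧ washed(m,c).
Per mechanic: M1:✓  M2:✓  M3:✓  M4:✓  M5:✓  M6:✓  M7:✗
M7 has no witness among its inspected-cars.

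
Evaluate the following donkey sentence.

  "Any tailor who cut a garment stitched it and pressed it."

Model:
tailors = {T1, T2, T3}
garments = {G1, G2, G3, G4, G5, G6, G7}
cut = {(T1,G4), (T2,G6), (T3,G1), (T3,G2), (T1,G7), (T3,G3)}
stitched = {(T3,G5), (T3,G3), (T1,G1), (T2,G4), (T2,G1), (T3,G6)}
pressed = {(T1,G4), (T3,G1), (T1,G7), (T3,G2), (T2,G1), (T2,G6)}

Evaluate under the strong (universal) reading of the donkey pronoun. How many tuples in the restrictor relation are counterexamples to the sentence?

6

"it" takes "a garment" as antecedent — a donkey pronoun bound across the clause boundary.
Strong reading: for every (t,g) with cut(t,g), stitched(t,g) ∧ pressed(t,g).
Restrictor pairs: (T1,G4) ✗  (T1,G7) ✗  (T2,G6) ✗  (T3,G1) ✗  (T3,G2) ✗  (T3,G3) ✗
Counterexamples (restrictor pairs failing the scope): 6.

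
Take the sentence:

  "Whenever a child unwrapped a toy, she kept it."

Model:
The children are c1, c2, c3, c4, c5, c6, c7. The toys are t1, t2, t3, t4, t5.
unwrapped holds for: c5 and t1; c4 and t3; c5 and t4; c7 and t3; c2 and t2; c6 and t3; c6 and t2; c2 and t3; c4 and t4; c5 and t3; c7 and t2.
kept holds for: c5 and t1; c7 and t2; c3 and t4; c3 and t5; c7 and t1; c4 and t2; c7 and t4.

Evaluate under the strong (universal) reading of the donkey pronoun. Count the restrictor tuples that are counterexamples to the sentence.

"it" takes "a toy" as antecedent — a donkey pronoun bound across the clause boundary.
Strong reading: for every (c,t) with unwrapped(c,t), kept(c,t).
Restrictor pairs: (c2,t2) ✗  (c2,t3) ✗  (c4,t3) ✗  (c4,t4) ✗  (c5,t1) ✓  (c5,t3) ✗  (c5,t4) ✗  (c6,t2) ✗  (c6,t3) ✗  (c7,t2) ✓  (c7,t3) ✗
Counterexamples (restrictor pairs failing the scope): 9.

9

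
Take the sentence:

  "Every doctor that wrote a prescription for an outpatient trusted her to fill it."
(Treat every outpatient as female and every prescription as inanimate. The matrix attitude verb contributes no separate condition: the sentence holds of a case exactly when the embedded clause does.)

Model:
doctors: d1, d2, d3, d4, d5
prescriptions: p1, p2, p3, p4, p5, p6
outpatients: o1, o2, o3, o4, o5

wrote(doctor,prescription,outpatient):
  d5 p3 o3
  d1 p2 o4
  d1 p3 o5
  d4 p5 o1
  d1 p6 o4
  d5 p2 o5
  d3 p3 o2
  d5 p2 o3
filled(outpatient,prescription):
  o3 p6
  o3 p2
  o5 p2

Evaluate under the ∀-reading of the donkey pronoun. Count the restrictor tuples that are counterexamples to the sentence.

"her" takes "an outpatient" as antecedent and "it" takes "a prescription"; both are donkey pronouns co-varying with the restrictor.
Strong reading: for every (d,p,o) with wrote(d,p,o), filled(o,p).
Restrictor triples: (d1,p2,o4)→filled(o4,p2) ✗  (d1,p3,o5)→filled(o5,p3) ✗  (d1,p6,o4)→filled(o4,p6) ✗  (d3,p3,o2)→filled(o2,p3) ✗  (d4,p5,o1)→filled(o1,p5) ✗  (d5,p2,o3)→filled(o3,p2) ✓  (d5,p2,o5)→filled(o5,p2) ✓  (d5,p3,o3)→filled(o3,p3) ✗
Counterexamples (restrictor triples failing the scope): 6.

6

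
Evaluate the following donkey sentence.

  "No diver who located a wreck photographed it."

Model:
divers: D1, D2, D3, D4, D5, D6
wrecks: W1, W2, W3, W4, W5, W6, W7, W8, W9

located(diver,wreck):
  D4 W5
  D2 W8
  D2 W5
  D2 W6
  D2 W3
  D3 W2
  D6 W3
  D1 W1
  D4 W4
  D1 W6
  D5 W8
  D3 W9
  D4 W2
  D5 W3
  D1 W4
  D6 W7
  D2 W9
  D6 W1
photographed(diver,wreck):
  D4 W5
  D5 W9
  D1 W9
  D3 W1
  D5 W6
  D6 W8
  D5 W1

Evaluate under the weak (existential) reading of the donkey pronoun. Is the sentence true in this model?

"it" takes "a wreck" as antecedent — a donkey pronoun bound across the clause boundary.
Truth condition: for no (d,w) with located(d,w) does photographed(d,w) hold.
Restrictor pairs — does the scope hold? (D1,W1):fails  (D1,W4):fails  (D1,W6):fails  (D2,W3):fails  (D2,W5):fails  (D2,W6):fails  (D2,W8):fails  (D2,W9):fails  (D3,W2):fails  (D3,W9):fails  (D4,W2):fails  (D4,W4):fails  (D4,W5):holds  (D5,W3):fails  (D5,W8):fails  (D6,W1):fails  (D6,W3):fails  (D6,W7):fails
Scope holds for 1 pair(s), so the sentence is false.

False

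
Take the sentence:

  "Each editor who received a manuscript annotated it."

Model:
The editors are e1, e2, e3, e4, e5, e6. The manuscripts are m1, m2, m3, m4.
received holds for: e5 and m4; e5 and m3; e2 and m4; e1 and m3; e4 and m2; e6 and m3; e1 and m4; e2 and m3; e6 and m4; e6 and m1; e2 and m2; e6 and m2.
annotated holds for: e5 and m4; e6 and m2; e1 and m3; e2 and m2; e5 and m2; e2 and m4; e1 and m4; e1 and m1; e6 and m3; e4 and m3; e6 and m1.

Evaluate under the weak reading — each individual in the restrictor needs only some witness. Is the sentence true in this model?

"it" takes "a manuscript" as antecedent — a donkey pronoun bound across the clause boundary.
Weak reading: every editor e with some received-manuscript has at least one received-manuscript m such that annotated(e,m).
Per editor: e1:✓  e2:✓  e4:✗  e5:✓  e6:✓
e4 has no witness among its received-manuscripts.

False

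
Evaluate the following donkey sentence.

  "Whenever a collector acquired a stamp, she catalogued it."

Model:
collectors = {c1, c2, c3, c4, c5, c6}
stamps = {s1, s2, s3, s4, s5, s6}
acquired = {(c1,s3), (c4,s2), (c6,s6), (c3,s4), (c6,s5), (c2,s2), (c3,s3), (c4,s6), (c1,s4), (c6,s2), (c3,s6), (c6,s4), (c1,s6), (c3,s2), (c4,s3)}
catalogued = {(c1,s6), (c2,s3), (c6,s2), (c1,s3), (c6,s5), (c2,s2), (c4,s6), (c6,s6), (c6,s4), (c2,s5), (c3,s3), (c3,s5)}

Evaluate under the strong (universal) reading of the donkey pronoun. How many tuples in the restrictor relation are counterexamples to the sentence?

6

"it" takes "a stamp" as antecedent — a donkey pronoun bound across the clause boundary.
Strong reading: for every (c,s) with acquired(c,s), catalogued(c,s).
Restrictor pairs: (c1,s3) ✓  (c1,s4) ✗  (c1,s6) ✓  (c2,s2) ✓  (c3,s2) ✗  (c3,s3) ✓  (c3,s4) ✗  (c3,s6) ✗  (c4,s2) ✗  (c4,s3) ✗  (c4,s6) ✓  (c6,s2) ✓  (c6,s4) ✓  (c6,s5) ✓  (c6,s6) ✓
Counterexamples (restrictor pairs failing the scope): 6.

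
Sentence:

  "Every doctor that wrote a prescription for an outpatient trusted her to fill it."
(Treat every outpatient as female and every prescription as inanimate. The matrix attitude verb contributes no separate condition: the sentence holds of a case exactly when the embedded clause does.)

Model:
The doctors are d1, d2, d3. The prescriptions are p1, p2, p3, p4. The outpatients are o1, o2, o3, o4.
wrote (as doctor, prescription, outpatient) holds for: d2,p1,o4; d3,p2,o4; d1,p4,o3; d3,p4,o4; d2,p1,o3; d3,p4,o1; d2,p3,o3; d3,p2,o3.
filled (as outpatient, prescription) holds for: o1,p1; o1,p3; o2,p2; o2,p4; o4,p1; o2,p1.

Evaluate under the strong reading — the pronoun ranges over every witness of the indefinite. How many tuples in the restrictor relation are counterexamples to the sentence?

"her" takes "an outpatient" as antecedent and "it" takes "a prescription"; both are donkey pronouns co-varying with the restrictor.
Strong reading: for every (d,p,o) with wrote(d,p,o), filled(o,p).
Restrictor triples: (d1,p4,o3)→filled(o3,p4) ✗  (d2,p1,o3)→filled(o3,p1) ✗  (d2,p1,o4)→filled(o4,p1) ✓  (d2,p3,o3)→filled(o3,p3) ✗  (d3,p2,o3)→filled(o3,p2) ✗  (d3,p2,o4)→filled(o4,p2) ✗  (d3,p4,o1)→filled(o1,p4) ✗  (d3,p4,o4)→filled(o4,p4) ✗
Counterexamples (restrictor triples failing the scope): 7.

7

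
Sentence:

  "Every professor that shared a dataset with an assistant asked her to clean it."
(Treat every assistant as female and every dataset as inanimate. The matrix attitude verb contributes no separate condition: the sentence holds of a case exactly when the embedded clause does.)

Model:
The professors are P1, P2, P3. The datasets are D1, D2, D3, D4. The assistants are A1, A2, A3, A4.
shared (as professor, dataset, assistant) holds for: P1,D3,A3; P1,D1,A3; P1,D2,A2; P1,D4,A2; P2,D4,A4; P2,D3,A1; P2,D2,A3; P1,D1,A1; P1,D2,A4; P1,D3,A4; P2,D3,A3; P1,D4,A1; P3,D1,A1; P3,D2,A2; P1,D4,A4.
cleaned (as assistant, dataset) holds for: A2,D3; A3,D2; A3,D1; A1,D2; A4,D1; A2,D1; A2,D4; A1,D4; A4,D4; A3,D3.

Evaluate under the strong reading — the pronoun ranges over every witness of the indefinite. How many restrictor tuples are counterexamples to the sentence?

7

"her" takes "an assistant" as antecedent and "it" takes "a dataset"; both are donkey pronouns co-varying with the restrictor.
Strong reading: for every (p,d,a) with shared(p,d,a), cleaned(a,d).
Restrictor triples: (P1,D1,A1)→cleaned(A1,D1) ✗  (P1,D1,A3)→cleaned(A3,D1) ✓  (P1,D2,A2)→cleaned(A2,D2) ✗  (P1,D2,A4)→cleaned(A4,D2) ✗  (P1,D3,A3)→cleaned(A3,D3) ✓  (P1,D3,A4)→cleaned(A4,D3) ✗  (P1,D4,A1)→cleaned(A1,D4) ✓  (P1,D4,A2)→cleaned(A2,D4) ✓  (P1,D4,A4)→cleaned(A4,D4) ✓  (P2,D2,A3)→cleaned(A3,D2) ✓  (P2,D3,A1)→cleaned(A1,D3) ✗  (P2,D3,A3)→cleaned(A3,D3) ✓  (P2,D4,A4)→cleaned(A4,D4) ✓  (P3,D1,A1)→cleaned(A1,D1) ✗  (P3,D2,A2)→cleaned(A2,D2) ✗
Counterexamples (restrictor triples failing the scope): 7.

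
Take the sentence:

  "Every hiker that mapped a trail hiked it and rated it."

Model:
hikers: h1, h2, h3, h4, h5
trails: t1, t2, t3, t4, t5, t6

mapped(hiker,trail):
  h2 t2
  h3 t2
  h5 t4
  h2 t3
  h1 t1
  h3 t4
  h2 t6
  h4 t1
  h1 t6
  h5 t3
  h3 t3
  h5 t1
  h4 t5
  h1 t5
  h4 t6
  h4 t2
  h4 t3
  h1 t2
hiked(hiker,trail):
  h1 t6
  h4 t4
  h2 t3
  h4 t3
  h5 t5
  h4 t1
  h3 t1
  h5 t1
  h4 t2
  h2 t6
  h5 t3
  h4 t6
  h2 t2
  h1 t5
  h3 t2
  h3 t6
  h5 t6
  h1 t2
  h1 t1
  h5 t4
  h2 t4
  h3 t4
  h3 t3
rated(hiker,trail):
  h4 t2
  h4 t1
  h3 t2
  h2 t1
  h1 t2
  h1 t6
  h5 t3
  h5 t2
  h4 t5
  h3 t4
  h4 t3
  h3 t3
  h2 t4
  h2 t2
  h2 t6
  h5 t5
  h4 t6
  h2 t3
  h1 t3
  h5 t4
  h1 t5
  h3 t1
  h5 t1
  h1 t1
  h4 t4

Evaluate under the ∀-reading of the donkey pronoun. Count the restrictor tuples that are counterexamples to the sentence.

1

"it" takes "a trail" as antecedent — a donkey pronoun bound across the clause boundary.
Strong reading: for every (h,t) with mapped(h,t), hiked(h,t) ∧ rated(h,t).
Restrictor pairs: (h1,t1) ✓  (h1,t2) ✓  (h1,t5) ✓  (h1,t6) ✓  (h2,t2) ✓  (h2,t3) ✓  (h2,t6) ✓  (h3,t2) ✓  (h3,t3) ✓  (h3,t4) ✓  (h4,t1) ✓  (h4,t2) ✓  (h4,t3) ✓  (h4,t5) ✗  (h4,t6) ✓  (h5,t1) ✓  (h5,t3) ✓  (h5,t4) ✓
Counterexamples (restrictor pairs failing the scope): 1.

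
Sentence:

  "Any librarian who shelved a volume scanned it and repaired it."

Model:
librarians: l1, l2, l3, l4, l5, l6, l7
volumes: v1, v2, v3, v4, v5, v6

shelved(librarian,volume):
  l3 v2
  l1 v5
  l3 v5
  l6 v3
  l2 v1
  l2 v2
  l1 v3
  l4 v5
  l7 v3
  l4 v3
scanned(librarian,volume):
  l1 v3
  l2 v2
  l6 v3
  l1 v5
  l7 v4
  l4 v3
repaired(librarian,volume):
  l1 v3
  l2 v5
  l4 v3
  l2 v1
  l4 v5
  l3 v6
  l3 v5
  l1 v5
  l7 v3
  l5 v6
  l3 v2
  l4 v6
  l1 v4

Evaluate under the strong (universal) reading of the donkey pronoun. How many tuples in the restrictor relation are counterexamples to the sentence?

"it" takes "a volume" as antecedent — a donkey pronoun bound across the clause boundary.
Strong reading: for every (l,v) with shelved(l,v), scanned(l,v) ∧ repaired(l,v).
Restrictor pairs: (l1,v3) ✓  (l1,v5) ✓  (l2,v1) ✗  (l2,v2) ✗  (l3,v2) ✗  (l3,v5) ✗  (l4,v3) ✓  (l4,v5) ✗  (l6,v3) ✗  (l7,v3) ✗
Counterexamples (restrictor pairs failing the scope): 7.

7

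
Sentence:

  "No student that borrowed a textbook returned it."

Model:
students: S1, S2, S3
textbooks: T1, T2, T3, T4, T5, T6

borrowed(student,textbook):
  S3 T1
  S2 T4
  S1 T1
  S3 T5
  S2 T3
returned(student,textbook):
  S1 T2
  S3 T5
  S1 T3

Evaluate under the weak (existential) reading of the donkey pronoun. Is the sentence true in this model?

False

"it" takes "a textbook" as antecedent — a donkey pronoun bound across the clause boundary.
Truth condition: for no (s,t) with borrowed(s,t) does returned(s,t) hold.
Restrictor pairs — does the scope hold? (S1,T1):fails  (S2,T3):fails  (S2,T4):fails  (S3,T1):fails  (S3,T5):holds
Scope holds for 1 pair(s), so the sentence is false.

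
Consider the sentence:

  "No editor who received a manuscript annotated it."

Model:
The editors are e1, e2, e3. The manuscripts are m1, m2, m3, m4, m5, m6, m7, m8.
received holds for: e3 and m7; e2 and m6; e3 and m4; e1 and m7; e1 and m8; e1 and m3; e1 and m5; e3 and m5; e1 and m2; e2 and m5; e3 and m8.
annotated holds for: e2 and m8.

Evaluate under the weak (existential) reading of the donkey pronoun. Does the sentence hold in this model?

True

"it" takes "a manuscript" as antecedent — a donkey pronoun bound across the clause boundary.
Truth condition: for no (e,m) with received(e,m) does annotated(e,m) hold.
Restrictor pairs — does the scope hold? (e1,m2):fails  (e1,m3):fails  (e1,m5):fails  (e1,m7):fails  (e1,m8):fails  (e2,m5):fails  (e2,m6):fails  (e3,m4):fails  (e3,m5):fails  (e3,m7):fails  (e3,m8):fails
Scope holds for no restrictor pair, so the sentence is true.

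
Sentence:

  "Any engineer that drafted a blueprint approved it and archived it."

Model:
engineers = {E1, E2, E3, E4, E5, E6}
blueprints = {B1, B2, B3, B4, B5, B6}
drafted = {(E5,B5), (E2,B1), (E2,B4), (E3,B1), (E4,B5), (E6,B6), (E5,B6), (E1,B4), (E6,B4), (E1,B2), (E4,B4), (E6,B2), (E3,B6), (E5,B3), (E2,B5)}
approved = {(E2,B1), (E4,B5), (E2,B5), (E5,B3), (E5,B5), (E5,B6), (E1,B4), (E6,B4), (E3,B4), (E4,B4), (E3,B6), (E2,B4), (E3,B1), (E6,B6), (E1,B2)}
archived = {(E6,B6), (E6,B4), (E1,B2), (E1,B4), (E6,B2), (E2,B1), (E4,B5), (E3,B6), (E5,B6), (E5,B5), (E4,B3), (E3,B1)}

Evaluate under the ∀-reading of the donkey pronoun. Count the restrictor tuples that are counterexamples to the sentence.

"it" takes "a blueprint" as antecedent — a donkey pronoun bound across the clause boundary.
Strong reading: for every (e,b) with drafted(e,b), approved(e,b) ∧ archived(e,b).
Restrictor pairs: (E1,B2) ✓  (E1,B4) ✓  (E2,B1) ✓  (E2,B4) ✗  (E2,B5) ✗  (E3,B1) ✓  (E3,B6) ✓  (E4,B4) ✗  (E4,B5) ✓  (E5,B3) ✗  (E5,B5) ✓  (E5,B6) ✓  (E6,B2) ✗  (E6,B4) ✓  (E6,B6) ✓
Counterexamples (restrictor pairs failing the scope): 5.

5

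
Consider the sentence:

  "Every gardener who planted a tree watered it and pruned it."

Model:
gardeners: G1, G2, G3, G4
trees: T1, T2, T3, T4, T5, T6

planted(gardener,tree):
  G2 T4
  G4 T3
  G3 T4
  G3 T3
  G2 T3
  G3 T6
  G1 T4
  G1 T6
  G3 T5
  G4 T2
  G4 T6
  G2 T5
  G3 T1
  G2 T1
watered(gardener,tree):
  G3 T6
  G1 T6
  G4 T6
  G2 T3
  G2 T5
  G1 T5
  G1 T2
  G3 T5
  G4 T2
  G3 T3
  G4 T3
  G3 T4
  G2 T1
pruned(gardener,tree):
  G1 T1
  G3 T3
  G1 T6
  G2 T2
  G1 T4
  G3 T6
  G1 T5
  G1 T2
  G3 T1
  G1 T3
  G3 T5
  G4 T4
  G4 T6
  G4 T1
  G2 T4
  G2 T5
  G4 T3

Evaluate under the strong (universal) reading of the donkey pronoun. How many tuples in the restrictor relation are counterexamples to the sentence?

"it" takes "a tree" as antecedent — a donkey pronoun bound across the clause boundary.
Strong reading: for every (g,t) with planted(g,t), watered(g,t) ∧ pruned(g,t).
Restrictor pairs: (G1,T4) ✗  (G1,T6) ✓  (G2,T1) ✗  (G2,T3) ✗  (G2,T4) ✗  (G2,T5) ✓  (G3,T1) ✗  (G3,T3) ✓  (G3,T4) ✗  (G3,T5) ✓  (G3,T6) ✓  (G4,T2) ✗  (G4,T3) ✓  (G4,T6) ✓
Counterexamples (restrictor pairs failing the scope): 7.

7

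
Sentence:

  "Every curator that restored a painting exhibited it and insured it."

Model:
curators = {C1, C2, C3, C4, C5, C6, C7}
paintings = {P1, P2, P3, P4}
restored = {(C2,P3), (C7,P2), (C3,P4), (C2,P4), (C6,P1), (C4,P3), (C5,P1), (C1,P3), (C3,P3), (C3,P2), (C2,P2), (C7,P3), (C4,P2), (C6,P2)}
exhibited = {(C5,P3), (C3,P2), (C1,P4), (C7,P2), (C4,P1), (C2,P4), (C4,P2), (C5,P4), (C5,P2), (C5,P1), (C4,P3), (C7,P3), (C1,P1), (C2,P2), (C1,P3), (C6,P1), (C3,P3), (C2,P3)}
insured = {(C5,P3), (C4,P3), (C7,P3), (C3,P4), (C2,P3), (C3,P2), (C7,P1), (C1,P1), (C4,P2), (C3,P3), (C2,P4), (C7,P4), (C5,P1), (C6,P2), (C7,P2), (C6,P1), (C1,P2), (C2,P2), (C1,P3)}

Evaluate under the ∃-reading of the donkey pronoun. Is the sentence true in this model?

True

"it" takes "a painting" as antecedent — a donkey pronoun bound across the clause boundary.
Weak reading: every curator c with some restored-painting has at least one restored-painting p such that exhibited(c,p) ∧ insured(c,p).
Per curator: C1:✓  C2:✓  C3:✓  C4:✓  C5:✓  C6:✓  C7:✓
Every curator in the restrictor has a witness.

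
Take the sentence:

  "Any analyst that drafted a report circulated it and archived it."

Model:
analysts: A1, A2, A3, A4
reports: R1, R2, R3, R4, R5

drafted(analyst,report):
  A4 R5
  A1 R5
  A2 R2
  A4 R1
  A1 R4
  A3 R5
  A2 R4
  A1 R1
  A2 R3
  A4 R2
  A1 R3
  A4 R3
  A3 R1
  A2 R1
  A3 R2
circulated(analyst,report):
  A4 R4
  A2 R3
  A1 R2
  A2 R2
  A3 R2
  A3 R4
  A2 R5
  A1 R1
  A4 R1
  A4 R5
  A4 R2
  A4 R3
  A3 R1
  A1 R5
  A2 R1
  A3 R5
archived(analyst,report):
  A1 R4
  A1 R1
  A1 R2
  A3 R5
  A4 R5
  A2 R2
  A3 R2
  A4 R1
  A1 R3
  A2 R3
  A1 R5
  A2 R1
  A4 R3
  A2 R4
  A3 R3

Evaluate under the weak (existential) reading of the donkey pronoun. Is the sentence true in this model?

"it" takes "a report" as antecedent — a donkey pronoun bound across the clause boundary.
Weak reading: every analyst a with some drafted-report has at least one drafted-report r such that circulated(a,r) ∧ archived(a,r).
Per analyst: A1:✓  A2:✓  A3:✓  A4:✓
Every analyst in the restrictor has a witness.

True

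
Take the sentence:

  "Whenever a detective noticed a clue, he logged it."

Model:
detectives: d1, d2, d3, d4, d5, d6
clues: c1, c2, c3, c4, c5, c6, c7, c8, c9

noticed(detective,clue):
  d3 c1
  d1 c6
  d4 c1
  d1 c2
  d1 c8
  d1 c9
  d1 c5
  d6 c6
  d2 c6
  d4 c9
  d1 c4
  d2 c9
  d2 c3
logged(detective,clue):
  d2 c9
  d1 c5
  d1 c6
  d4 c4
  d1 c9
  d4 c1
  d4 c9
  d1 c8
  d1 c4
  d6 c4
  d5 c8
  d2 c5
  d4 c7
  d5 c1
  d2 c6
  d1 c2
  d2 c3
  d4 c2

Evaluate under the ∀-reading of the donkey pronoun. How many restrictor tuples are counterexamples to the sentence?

"it" takes "a clue" as antecedent — a donkey pronoun bound across the clause boundary.
Strong reading: for every (d,c) with noticed(d,c), logged(d,c).
Restrictor pairs: (d1,c2) ✓  (d1,c4) ✓  (d1,c5) ✓  (d1,c6) ✓  (d1,c8) ✓  (d1,c9) ✓  (d2,c3) ✓  (d2,c6) ✓  (d2,c9) ✓  (d3,c1) ✗  (d4,c1) ✓  (d4,c9) ✓  (d6,c6) ✗
Counterexamples (restrictor pairs failing the scope): 2.

2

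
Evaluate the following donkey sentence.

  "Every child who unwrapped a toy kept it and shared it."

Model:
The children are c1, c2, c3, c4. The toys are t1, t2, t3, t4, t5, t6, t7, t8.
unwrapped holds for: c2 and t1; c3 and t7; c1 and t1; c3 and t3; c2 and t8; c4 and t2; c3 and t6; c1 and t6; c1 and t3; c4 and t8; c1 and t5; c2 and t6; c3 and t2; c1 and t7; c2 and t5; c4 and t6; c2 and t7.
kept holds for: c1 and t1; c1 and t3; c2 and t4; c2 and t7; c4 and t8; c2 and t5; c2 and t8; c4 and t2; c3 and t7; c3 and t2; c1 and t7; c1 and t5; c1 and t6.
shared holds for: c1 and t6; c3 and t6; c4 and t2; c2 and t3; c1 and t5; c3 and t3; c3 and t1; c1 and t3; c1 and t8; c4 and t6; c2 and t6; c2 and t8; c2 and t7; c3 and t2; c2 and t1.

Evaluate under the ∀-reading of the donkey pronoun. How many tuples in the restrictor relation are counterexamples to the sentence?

10

"it" takes "a toy" as antecedent — a donkey pronoun bound across the clause boundary.
Strong reading: for every (c,t) with unwrapped(c,t), kept(c,t) ∧ shared(c,t).
Restrictor pairs: (c1,t1) ✗  (c1,t3) ✓  (c1,t5) ✓  (c1,t6) ✓  (c1,t7) ✗  (c2,t1) ✗  (c2,t5) ✗  (c2,t6) ✗  (c2,t7) ✓  (c2,t8) ✓  (c3,t2) ✓  (c3,t3) ✗  (c3,t6) ✗  (c3,t7) ✗  (c4,t2) ✓  (c4,t6) ✗  (c4,t8) ✗
Counterexamples (restrictor pairs failing the scope): 10.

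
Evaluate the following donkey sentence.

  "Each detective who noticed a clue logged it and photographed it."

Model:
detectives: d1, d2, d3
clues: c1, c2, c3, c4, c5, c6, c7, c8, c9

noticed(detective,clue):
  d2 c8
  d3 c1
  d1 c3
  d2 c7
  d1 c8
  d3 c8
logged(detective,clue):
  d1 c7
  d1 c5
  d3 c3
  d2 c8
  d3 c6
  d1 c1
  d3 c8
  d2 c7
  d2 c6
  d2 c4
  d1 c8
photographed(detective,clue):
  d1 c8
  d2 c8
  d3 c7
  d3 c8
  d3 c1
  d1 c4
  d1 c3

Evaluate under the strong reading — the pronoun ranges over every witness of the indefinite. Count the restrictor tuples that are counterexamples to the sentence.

3

"it" takes "a clue" as antecedent — a donkey pronoun bound across the clause boundary.
Strong reading: for every (d,c) with noticed(d,c), logged(d,c) ∧ photographed(d,c).
Restrictor pairs: (d1,c3) ✗  (d1,c8) ✓  (d2,c7) ✗  (d2,c8) ✓  (d3,c1) ✗  (d3,c8) ✓
Counterexamples (restrictor pairs failing the scope): 3.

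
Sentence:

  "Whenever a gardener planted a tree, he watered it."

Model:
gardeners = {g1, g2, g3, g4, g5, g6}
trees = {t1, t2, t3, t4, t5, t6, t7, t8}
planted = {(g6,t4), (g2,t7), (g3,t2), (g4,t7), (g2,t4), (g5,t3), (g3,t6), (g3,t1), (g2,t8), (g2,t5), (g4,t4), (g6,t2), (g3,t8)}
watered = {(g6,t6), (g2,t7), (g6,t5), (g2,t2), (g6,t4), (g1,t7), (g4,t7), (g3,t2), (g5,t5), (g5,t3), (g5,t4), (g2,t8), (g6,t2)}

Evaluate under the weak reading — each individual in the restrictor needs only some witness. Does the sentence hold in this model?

True

"it" takes "a tree" as antecedent — a donkey pronoun bound across the clause boundary.
Weak reading: every gardener g with some planted-tree has at least one planted-tree t such that watered(g,t).
Per gardener: g2:✓  g3:✓  g4:✓  g5:✓  g6:✓
Every gardener in the restrictor has a witness.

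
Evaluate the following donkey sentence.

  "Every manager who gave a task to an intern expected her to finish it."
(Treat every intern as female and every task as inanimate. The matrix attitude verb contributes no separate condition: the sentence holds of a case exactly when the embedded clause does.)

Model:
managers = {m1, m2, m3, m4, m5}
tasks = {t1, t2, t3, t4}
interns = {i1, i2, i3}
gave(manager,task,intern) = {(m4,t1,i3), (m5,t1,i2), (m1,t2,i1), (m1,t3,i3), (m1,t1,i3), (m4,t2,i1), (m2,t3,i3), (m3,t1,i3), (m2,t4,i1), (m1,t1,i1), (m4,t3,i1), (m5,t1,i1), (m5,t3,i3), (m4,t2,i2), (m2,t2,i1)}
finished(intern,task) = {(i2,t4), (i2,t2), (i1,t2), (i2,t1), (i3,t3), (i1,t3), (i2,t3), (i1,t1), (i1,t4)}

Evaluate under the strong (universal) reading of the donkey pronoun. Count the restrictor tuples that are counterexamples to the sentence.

"her" takes "an intern" as antecedent and "it" takes "a task"; both are donkey pronouns co-varying with the restrictor.
Strong reading: for every (m,t,i) with gave(m,t,i), finished(i,t).
Restrictor triples: (m1,t1,i1)→finished(i1,t1) ✓  (m1,t1,i3)→finished(i3,t1) ✗  (m1,t2,i1)→finished(i1,t2) ✓  (m1,t3,i3)→finished(i3,t3) ✓  (m2,t2,i1)→finished(i1,t2) ✓  (m2,t3,i3)→finished(i3,t3) ✓  (m2,t4,i1)→finished(i1,t4) ✓  (m3,t1,i3)→finished(i3,t1) ✗  (m4,t1,i3)→finished(i3,t1) ✗  (m4,t2,i1)→finished(i1,t2) ✓  (m4,t2,i2)→finished(i2,t2) ✓  (m4,t3,i1)→finished(i1,t3) ✓  (m5,t1,i1)→finished(i1,t1) ✓  (m5,t1,i2)→finished(i2,t1) ✓  (m5,t3,i3)→finished(i3,t3) ✓
Counterexamples (restrictor triples failing the scope): 3.

3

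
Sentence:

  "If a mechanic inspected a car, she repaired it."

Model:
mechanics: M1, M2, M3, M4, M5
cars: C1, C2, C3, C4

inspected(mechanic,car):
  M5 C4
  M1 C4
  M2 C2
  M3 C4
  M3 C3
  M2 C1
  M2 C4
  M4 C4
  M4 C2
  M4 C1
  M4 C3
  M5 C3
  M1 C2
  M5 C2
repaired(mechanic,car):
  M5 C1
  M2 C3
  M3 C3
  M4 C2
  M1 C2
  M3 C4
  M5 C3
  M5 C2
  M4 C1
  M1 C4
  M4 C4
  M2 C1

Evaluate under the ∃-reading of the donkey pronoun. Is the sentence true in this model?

"it" takes "a car" as antecedent — a donkey pronoun bound across the clause boundary.
Weak reading: every mechanic m with some inspected-car has at least one inspected-car c such that repaired(m,c).
Per mechanic: M1:✓  M2:✓  M3:✓  M4:✓  M5:✓
Every mechanic in the restrictor has a witness.

True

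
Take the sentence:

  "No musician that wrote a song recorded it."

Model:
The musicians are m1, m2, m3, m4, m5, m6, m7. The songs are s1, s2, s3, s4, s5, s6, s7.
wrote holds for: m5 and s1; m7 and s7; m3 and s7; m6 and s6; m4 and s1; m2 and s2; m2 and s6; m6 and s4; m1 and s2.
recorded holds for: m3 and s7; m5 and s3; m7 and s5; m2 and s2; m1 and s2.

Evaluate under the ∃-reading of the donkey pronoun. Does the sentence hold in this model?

False

"it" takes "a song" as antecedent — a donkey pronoun bound across the clause boundary.
Truth condition: for no (m,s) with wrote(m,s) does recorded(m,s) hold.
Restrictor pairs — does the scope hold? (m1,s2):holds  (m2,s2):holds  (m2,s6):fails  (m3,s7):holds  (m4,s1):fails  (m5,s1):fails  (m6,s4):fails  (m6,s6):fails  (m7,s7):fails
Scope holds for 3 pair(s), so the sentence is false.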